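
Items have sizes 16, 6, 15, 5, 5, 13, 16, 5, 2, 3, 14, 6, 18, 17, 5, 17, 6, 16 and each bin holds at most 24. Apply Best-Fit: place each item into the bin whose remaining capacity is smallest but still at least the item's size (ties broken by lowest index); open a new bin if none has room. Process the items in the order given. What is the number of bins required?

9 bins

Put 16 in bin 1; 8 remain.
Put 6 in bin 1; 2 remain.
Put 15 in bin 2; 9 remain.
Put 5 in bin 2; 4 remain.
Put 5 in bin 3; 19 remain.
Put 13 in bin 3; 6 remain.
Put 16 in bin 4; 8 remain.
Put 5 in bin 3; 1 remain.
Put 2 in bin 1; 0 remain.
Put 3 in bin 2; 1 remain.
Put 14 in bin 5; 10 remain.
Put 6 in bin 4; 2 remain.
Put 18 in bin 6; 6 remain.
Put 17 in bin 7; 7 remain.
Put 5 in bin 6; 1 remain.
Put 17 in bin 8; 7 remain.
Put 6 in bin 7; 1 remain.
Put 16 in bin 9; 8 remain.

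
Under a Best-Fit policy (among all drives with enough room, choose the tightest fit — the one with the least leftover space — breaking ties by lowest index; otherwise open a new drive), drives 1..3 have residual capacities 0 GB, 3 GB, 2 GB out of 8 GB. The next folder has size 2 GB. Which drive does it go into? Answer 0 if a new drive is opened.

Drives with room: drive 2 (3 GB), drive 3 (2 GB).
Tightest fit is drive 3 with 2 GB free.

3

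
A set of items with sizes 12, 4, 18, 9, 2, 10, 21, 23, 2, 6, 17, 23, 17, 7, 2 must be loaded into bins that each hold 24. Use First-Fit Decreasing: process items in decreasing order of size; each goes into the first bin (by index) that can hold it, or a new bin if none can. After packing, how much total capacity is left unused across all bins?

19

Sorted descending: 23, 23, 21, 18, 17, 17, 12, 10, 9, 7, 6, 4, 2, 2, 2.
bin 1: place 23, 1 left
bin 2: place 23, 1 left
bin 3: place 21, 3 left
bin 4: place 18, 6 left
bin 5: place 17, 7 left
bin 6: place 17, 7 left
bin 7: place 12, 12 left
bin 7: place 10, 2 left
bin 8: place 9, 15 left
bin 5: place 7, 0 left
bin 4: place 6, 0 left
bin 6: place 4, 3 left
bin 3: place 2, 1 left
bin 6: place 2, 1 left
bin 7: place 2, 0 left
8 bins × 24 = 192; used 173; unused 19.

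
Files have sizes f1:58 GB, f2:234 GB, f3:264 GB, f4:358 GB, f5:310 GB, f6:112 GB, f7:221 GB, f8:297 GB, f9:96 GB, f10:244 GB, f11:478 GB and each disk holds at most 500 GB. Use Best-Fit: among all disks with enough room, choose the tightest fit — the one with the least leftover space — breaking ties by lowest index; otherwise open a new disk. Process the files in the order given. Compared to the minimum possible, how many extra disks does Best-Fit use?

1

Best-Fit: [58,234] [264,221] [358,112] [310,96] [297] [244] [478] → 7 disks.
Total size 2672 GB; any packing needs at least ⌈2672/500⌉ = 6 disks.
An optimal packing achieves that bound: [478] [358,112] [310,96,58] [297] [264,234] [244,221] → 6 disks.
Excess: 7 − 6 = 1.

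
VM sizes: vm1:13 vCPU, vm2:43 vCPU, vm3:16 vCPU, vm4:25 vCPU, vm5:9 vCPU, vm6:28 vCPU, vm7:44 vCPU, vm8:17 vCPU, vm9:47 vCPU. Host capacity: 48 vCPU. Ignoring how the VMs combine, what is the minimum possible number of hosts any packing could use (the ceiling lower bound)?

6

Total size = 13 + 43 + 16 + 25 + 9 + 28 + 44 + 17 + 47 = 242 vCPU.
⌈242 / 48⌉ = 6.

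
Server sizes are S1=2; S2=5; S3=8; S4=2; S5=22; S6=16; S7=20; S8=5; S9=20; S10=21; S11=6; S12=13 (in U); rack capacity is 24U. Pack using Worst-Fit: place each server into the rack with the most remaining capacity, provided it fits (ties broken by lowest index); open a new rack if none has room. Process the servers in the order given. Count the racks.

7 racks

Put S1 (2U) in rack 1; 22U remain.
Put S2 (5U) in rack 1; 17U remain.
Put S3 (8U) in rack 1; 9U remain.
Put S4 (2U) in rack 1; 7U remain.
Put S5 (22U) in rack 2; 2U remain.
Put S6 (16U) in rack 3; 8U remain.
Put S7 (20U) in rack 4; 4U remain.
Put S8 (5U) in rack 3; 3U remain.
Put S9 (20U) in rack 5; 4U remain.
Put S10 (21U) in rack 6; 3U remain.
Put S11 (6U) in rack 1; 1U remain.
Put S12 (13U) in rack 7; 11U remain.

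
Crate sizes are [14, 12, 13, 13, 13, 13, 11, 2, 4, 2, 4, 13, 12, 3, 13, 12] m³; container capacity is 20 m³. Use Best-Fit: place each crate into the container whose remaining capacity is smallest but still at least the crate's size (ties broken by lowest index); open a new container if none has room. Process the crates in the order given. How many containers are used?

11

container 1: place 14 m³, 6 m³ left
container 2: place 12 m³, 8 m³ left
container 3: place 13 m³, 7 m³ left
container 4: place 13 m³, 7 m³ left
container 5: place 13 m³, 7 m³ left
container 6: place 13 m³, 7 m³ left
container 7: place 11 m³, 9 m³ left
container 1: place 2 m³, 4 m³ left
container 1: place 4 m³, 0 m³ left
container 3: place 2 m³, 5 m³ left
container 3: place 4 m³, 1 m³ left
container 8: place 13 m³, 7 m³ left
container 9: place 12 m³, 8 m³ left
container 4: place 3 m³, 4 m³ left
container 10: place 13 m³, 7 m³ left
container 11: place 12 m³, 8 m³ left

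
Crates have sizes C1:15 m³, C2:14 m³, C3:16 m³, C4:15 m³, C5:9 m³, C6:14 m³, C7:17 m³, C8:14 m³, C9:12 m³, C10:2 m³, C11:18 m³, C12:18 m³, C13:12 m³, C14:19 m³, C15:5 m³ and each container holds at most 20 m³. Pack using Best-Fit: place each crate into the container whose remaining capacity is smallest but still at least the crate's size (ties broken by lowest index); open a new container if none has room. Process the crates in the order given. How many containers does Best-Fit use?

container 1: place C1 (15 m³), 5 m³ left
container 2: place C2 (14 m³), 6 m³ left
container 3: place C3 (16 m³), 4 m³ left
container 4: place C4 (15 m³), 5 m³ left
container 5: place C5 (9 m³), 11 m³ left
container 6: place C6 (14 m³), 6 m³ left
container 7: place C7 (17 m³), 3 m³ left
container 8: place C8 (14 m³), 6 m³ left
container 9: place C9 (12 m³), 8 m³ left
container 7: place C10 (2 m³), 1 m³ left
container 10: place C11 (18 m³), 2 m³ left
container 11: place C12 (18 m³), 2 m³ left
container 12: place C13 (12 m³), 8 m³ left
container 13: place C14 (19 m³), 1 m³ left
container 1: place C15 (5 m³), 0 m³ left
Final containers: [15,5] [14] [16] [15] [9] [14] [17,2] [14] [12] [18] [18] [12] [19].

13 containers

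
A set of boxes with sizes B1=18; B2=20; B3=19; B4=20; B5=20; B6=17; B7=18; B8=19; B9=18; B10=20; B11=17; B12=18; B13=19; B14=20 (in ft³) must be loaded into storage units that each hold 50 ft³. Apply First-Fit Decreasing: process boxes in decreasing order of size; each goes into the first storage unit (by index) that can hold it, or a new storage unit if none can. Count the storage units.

7 storage units

Sorted descending: 20, 20, 20, 20, 20, 19, 19, 19, 18, 18, 18, 18, 17, 17.
Put 20 ft³ in storage unit 1; 30 ft³ remain.
Put 20 ft³ in storage unit 1; 10 ft³ remain.
Put 20 ft³ in storage unit 2; 30 ft³ remain.
Put 20 ft³ in storage unit 2; 10 ft³ remain.
Put 20 ft³ in storage unit 3; 30 ft³ remain.
Put 19 ft³ in storage unit 3; 11 ft³ remain.
Put 19 ft³ in storage unit 4; 31 ft³ remain.
Put 19 ft³ in storage unit 4; 12 ft³ remain.
Put 18 ft³ in storage unit 5; 32 ft³ remain.
Put 18 ft³ in storage unit 5; 14 ft³ remain.
Put 18 ft³ in storage unit 6; 32 ft³ remain.
Put 18 ft³ in storage unit 6; 14 ft³ remain.
Put 17 ft³ in storage unit 7; 33 ft³ remain.
Put 17 ft³ in storage unit 7; 16 ft³ remain.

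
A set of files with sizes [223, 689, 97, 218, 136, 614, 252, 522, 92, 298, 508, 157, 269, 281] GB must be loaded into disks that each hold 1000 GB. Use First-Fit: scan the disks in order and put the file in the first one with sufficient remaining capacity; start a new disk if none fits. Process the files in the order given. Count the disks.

223 GB → disk 1 (remaining 777 GB)
689 GB → disk 1 (remaining 88 GB)
97 GB → disk 2 (remaining 903 GB)
218 GB → disk 2 (remaining 685 GB)
136 GB → disk 2 (remaining 549 GB)
614 GB → disk 3 (remaining 386 GB)
252 GB → disk 2 (remaining 297 GB)
522 GB → disk 4 (remaining 478 GB)
92 GB → disk 2 (remaining 205 GB)
298 GB → disk 3 (remaining 88 GB)
508 GB → disk 5 (remaining 492 GB)
157 GB → disk 2 (remaining 48 GB)
269 GB → disk 4 (remaining 209 GB)
281 GB → disk 5 (remaining 211 GB)

5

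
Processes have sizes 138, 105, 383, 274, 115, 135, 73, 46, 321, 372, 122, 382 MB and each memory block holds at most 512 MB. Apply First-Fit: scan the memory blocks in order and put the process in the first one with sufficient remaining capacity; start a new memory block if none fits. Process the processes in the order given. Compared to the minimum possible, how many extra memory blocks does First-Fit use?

First-Fit: [138,105,115,135] [383,73,46] [274,122] [321] [372] [382] → 6 memory blocks.
Total size 2466 MB; any packing needs at least ⌈2466/512⌉ = 5 memory blocks.
An optimal packing achieves that bound: [383,122] [382,115] [372,138] [321,135,46] [274,105,73] → 5 memory blocks.
Excess: 6 − 5 = 1.

1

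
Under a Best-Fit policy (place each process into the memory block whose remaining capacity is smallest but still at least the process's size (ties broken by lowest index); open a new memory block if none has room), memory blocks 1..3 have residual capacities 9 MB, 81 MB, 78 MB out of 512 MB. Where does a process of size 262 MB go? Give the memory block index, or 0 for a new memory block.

No memory block has ≥ 262 MB free, so a new memory block is opened.

0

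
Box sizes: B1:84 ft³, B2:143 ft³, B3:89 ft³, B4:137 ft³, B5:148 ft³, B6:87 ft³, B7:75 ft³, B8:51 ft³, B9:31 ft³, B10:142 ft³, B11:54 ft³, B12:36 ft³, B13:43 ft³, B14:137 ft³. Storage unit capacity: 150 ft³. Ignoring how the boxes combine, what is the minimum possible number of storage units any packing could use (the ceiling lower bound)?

Total size = 84 + 143 + 89 + 137 + 148 + 87 + 75 + 51 + 31 + 142 + 54 + 36 + 43 + 137 = 1257 ft³.
⌈1257 / 150⌉ = 9.

9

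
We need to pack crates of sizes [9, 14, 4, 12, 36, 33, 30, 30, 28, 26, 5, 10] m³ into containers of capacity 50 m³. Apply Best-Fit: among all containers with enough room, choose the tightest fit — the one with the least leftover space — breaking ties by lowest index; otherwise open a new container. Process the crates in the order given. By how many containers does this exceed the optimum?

Best-Fit: [9,14,4,12,5] [36,10] [33] [30] [30] [28] [26] → 7 containers.
6 crates exceed 25 m³ (half the capacity), and no two of those can share a container, so at least 6 containers are needed.
An optimal packing achieves that bound: [36,14] [33,12,5] [30,10,9] [30,4] [28] [26] → 6 containers.
Excess: 7 − 6 = 1.

1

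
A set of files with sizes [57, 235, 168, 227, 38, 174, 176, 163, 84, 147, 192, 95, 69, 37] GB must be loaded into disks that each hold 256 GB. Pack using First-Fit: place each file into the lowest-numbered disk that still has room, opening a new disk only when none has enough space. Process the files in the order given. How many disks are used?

57 GB → disk 1 (remaining 199 GB)
235 GB → disk 2 (remaining 21 GB)
168 GB → disk 1 (remaining 31 GB)
227 GB → disk 3 (remaining 29 GB)
38 GB → disk 4 (remaining 218 GB)
174 GB → disk 4 (remaining 44 GB)
176 GB → disk 5 (remaining 80 GB)
163 GB → disk 6 (remaining 93 GB)
84 GB → disk 6 (remaining 9 GB)
147 GB → disk 7 (remaining 109 GB)
192 GB → disk 8 (remaining 64 GB)
95 GB → disk 7 (remaining 14 GB)
69 GB → disk 5 (remaining 11 GB)
37 GB → disk 4 (remaining 7 GB)
Final disks: [57,168] [235] [227] [38,174,37] [176,69] [163,84] [147,95] [192].

8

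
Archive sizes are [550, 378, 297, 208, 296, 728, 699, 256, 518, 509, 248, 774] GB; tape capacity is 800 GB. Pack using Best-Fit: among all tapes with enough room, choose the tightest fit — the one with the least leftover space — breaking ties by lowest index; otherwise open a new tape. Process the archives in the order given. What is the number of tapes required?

550 GB → tape 1 (remaining 250 GB)
378 GB → tape 2 (remaining 422 GB)
297 GB → tape 2 (remaining 125 GB)
208 GB → tape 1 (remaining 42 GB)
296 GB → tape 3 (remaining 504 GB)
728 GB → tape 4 (remaining 72 GB)
699 GB → tape 5 (remaining 101 GB)
256 GB → tape 3 (remaining 248 GB)
518 GB → tape 6 (remaining 282 GB)
509 GB → tape 7 (remaining 291 GB)
248 GB → tape 3 (remaining 0 GB)
774 GB → tape 8 (remaining 26 GB)

8 tapes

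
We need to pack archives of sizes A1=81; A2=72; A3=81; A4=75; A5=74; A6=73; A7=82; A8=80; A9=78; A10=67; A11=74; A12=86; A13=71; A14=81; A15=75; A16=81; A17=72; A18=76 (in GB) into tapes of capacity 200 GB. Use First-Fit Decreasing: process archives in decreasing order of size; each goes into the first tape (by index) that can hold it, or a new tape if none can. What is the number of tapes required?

9 tapes

Sorted descending: 86, 82, 81, 81, 81, 81, 80, 78, 76, 75, 75, 74, 74, 73, 72, 72, 71, 67.
86 GB → tape 1 (remaining 114 GB)
82 GB → tape 1 (remaining 32 GB)
81 GB → tape 2 (remaining 119 GB)
81 GB → tape 2 (remaining 38 GB)
81 GB → tape 3 (remaining 119 GB)
81 GB → tape 3 (remaining 38 GB)
80 GB → tape 4 (remaining 120 GB)
78 GB → tape 4 (remaining 42 GB)
76 GB → tape 5 (remaining 124 GB)
75 GB → tape 5 (remaining 49 GB)
75 GB → tape 6 (remaining 125 GB)
74 GB → tape 6 (remaining 51 GB)
74 GB → tape 7 (remaining 126 GB)
73 GB → tape 7 (remaining 53 GB)
72 GB → tape 8 (remaining 128 GB)
72 GB → tape 8 (remaining 56 GB)
71 GB → tape 9 (remaining 129 GB)
67 GB → tape 9 (remaining 62 GB)
Final tapes: [86,82] [81,81] [81,81] [80,78] [76,75] [75,74] [74,73] [72,72] [71,67].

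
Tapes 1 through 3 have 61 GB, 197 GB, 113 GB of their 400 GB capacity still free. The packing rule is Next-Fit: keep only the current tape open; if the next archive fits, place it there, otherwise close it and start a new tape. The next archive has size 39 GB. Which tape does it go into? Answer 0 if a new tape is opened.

3

Next-Fit only looks at tape 3, which has 113 GB free.
39 GB fits there.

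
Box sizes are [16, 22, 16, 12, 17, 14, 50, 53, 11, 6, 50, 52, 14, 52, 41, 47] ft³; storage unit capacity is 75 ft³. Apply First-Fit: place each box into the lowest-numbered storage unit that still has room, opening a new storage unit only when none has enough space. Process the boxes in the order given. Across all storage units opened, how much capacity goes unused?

16 ft³ → storage unit 1 (remaining 59 ft³)
22 ft³ → storage unit 1 (remaining 37 ft³)
16 ft³ → storage unit 1 (remaining 21 ft³)
12 ft³ → storage unit 1 (remaining 9 ft³)
17 ft³ → storage unit 2 (remaining 58 ft³)
14 ft³ → storage unit 2 (remaining 44 ft³)
50 ft³ → storage unit 3 (remaining 25 ft³)
53 ft³ → storage unit 4 (remaining 22 ft³)
11 ft³ → storage unit 2 (remaining 33 ft³)
6 ft³ → storage unit 1 (remaining 3 ft³)
50 ft³ → storage unit 5 (remaining 25 ft³)
52 ft³ → storage unit 6 (remaining 23 ft³)
14 ft³ → storage unit 2 (remaining 19 ft³)
52 ft³ → storage unit 7 (remaining 23 ft³)
41 ft³ → storage unit 8 (remaining 34 ft³)
47 ft³ → storage unit 9 (remaining 28 ft³)
9 storage units × 75 ft³ = 675 ft³; used 473 ft³; unused 202 ft³.

202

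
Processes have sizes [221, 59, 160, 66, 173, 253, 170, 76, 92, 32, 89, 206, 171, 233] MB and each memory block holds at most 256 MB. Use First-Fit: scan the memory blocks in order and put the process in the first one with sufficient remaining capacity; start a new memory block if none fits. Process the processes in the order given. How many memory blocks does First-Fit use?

9 memory blocks

221 MB → memory block 1 (remaining 35 MB)
59 MB → memory block 2 (remaining 197 MB)
160 MB → memory block 2 (remaining 37 MB)
66 MB → memory block 3 (remaining 190 MB)
173 MB → memory block 3 (remaining 17 MB)
253 MB → memory block 4 (remaining 3 MB)
170 MB → memory block 5 (remaining 86 MB)
76 MB → memory block 5 (remaining 10 MB)
92 MB → memory block 6 (remaining 164 MB)
32 MB → memory block 1 (remaining 3 MB)
89 MB → memory block 6 (remaining 75 MB)
206 MB → memory block 7 (remaining 50 MB)
171 MB → memory block 8 (remaining 85 MB)
233 MB → memory block 9 (remaining 23 MB)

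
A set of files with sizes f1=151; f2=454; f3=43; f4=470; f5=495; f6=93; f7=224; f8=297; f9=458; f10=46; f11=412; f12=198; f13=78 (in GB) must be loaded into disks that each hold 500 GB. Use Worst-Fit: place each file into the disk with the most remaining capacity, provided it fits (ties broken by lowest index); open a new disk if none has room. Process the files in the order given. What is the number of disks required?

disk 1: place f1 (151 GB), 349 GB left
disk 2: place f2 (454 GB), 46 GB left
disk 1: place f3 (43 GB), 306 GB left
disk 3: place f4 (470 GB), 30 GB left
disk 4: place f5 (495 GB), 5 GB left
disk 1: place f6 (93 GB), 213 GB left
disk 5: place f7 (224 GB), 276 GB left
disk 6: place f8 (297 GB), 203 GB left
disk 7: place f9 (458 GB), 42 GB left
disk 5: place f10 (46 GB), 230 GB left
disk 8: place f11 (412 GB), 88 GB left
disk 5: place f12 (198 GB), 32 GB left
disk 1: place f13 (78 GB), 135 GB left

8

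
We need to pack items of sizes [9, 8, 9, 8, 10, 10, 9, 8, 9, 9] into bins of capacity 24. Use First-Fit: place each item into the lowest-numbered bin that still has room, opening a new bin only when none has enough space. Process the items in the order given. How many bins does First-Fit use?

5

Put 9 in bin 1; 15 remain.
Put 8 in bin 1; 7 remain.
Put 9 in bin 2; 15 remain.
Put 8 in bin 2; 7 remain.
Put 10 in bin 3; 14 remain.
Put 10 in bin 3; 4 remain.
Put 9 in bin 4; 15 remain.
Put 8 in bin 4; 7 remain.
Put 9 in bin 5; 15 remain.
Put 9 in bin 5; 6 remain.
Final bins: [9,8] [9,8] [10,10] [9,8] [9,9].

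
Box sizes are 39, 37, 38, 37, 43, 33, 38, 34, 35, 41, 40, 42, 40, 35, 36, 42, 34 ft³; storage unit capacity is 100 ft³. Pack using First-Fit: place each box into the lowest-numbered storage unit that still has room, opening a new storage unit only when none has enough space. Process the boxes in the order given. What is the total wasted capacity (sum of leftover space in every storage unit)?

Put 39 ft³ in storage unit 1; 61 ft³ remain.
Put 37 ft³ in storage unit 1; 24 ft³ remain.
Put 38 ft³ in storage unit 2; 62 ft³ remain.
Put 37 ft³ in storage unit 2; 25 ft³ remain.
Put 43 ft³ in storage unit 3; 57 ft³ remain.
Put 33 ft³ in storage unit 3; 24 ft³ remain.
Put 38 ft³ in storage unit 4; 62 ft³ remain.
Put 34 ft³ in storage unit 4; 28 ft³ remain.
Put 35 ft³ in storage unit 5; 65 ft³ remain.
Put 41 ft³ in storage unit 5; 24 ft³ remain.
Put 40 ft³ in storage unit 6; 60 ft³ remain.
Put 42 ft³ in storage unit 6; 18 ft³ remain.
Put 40 ft³ in storage unit 7; 60 ft³ remain.
Put 35 ft³ in storage unit 7; 25 ft³ remain.
Put 36 ft³ in storage unit 8; 64 ft³ remain.
Put 42 ft³ in storage unit 8; 22 ft³ remain.
Put 34 ft³ in storage unit 9; 66 ft³ remain.
9 storage units × 100 ft³ = 900 ft³; used 644 ft³; unused 256 ft³.

256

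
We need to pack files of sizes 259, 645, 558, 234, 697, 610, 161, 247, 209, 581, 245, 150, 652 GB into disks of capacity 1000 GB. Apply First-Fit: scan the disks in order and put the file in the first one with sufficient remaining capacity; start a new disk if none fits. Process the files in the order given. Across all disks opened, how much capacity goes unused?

752

259 GB → disk 1 (remaining 741 GB)
645 GB → disk 1 (remaining 96 GB)
558 GB → disk 2 (remaining 442 GB)
234 GB → disk 2 (remaining 208 GB)
697 GB → disk 3 (remaining 303 GB)
610 GB → disk 4 (remaining 390 GB)
161 GB → disk 2 (remaining 47 GB)
247 GB → disk 3 (remaining 56 GB)
209 GB → disk 4 (remaining 181 GB)
581 GB → disk 5 (remaining 419 GB)
245 GB → disk 5 (remaining 174 GB)
150 GB → disk 4 (remaining 31 GB)
652 GB → disk 6 (remaining 348 GB)
6 disks × 1000 GB = 6000 GB; used 5248 GB; unused 752 GB.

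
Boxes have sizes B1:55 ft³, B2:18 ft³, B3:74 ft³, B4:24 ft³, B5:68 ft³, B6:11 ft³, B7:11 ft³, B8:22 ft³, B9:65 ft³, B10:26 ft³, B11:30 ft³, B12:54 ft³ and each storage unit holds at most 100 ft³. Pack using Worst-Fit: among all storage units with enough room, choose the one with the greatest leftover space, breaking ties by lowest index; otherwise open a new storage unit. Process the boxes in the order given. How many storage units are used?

6

storage unit 1: place B1 (55 ft³), 45 ft³ left
storage unit 1: place B2 (18 ft³), 27 ft³ left
storage unit 2: place B3 (74 ft³), 26 ft³ left
storage unit 1: place B4 (24 ft³), 3 ft³ left
storage unit 3: place B5 (68 ft³), 32 ft³ left
storage unit 3: place B6 (11 ft³), 21 ft³ left
storage unit 2: place B7 (11 ft³), 15 ft³ left
storage unit 4: place B8 (22 ft³), 78 ft³ left
storage unit 4: place B9 (65 ft³), 13 ft³ left
storage unit 5: place B10 (26 ft³), 74 ft³ left
storage unit 5: place B11 (30 ft³), 44 ft³ left
storage unit 6: place B12 (54 ft³), 46 ft³ left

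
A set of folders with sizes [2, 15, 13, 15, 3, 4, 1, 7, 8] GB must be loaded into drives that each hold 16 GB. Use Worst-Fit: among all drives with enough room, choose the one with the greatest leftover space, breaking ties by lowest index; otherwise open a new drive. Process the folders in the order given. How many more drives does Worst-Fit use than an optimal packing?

Worst-Fit: [2,13] [15] [15] [3,4,1,7] [8] → 5 drives.
Total size 68 GB; any packing needs at least ⌈68/16⌉ = 5 drives.
So 5 is already optimal.

0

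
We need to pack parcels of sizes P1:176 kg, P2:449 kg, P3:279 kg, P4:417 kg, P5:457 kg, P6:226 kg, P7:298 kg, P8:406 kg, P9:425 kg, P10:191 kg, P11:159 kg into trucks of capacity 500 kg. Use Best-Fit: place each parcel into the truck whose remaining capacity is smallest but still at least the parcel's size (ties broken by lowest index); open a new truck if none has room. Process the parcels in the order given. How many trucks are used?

Put P1 (176 kg) in truck 1; 324 kg remain.
Put P2 (449 kg) in truck 2; 51 kg remain.
Put P3 (279 kg) in truck 1; 45 kg remain.
Put P4 (417 kg) in truck 3; 83 kg remain.
Put P5 (457 kg) in truck 4; 43 kg remain.
Put P6 (226 kg) in truck 5; 274 kg remain.
Put P7 (298 kg) in truck 6; 202 kg remain.
Put P8 (406 kg) in truck 7; 94 kg remain.
Put P9 (425 kg) in truck 8; 75 kg remain.
Put P10 (191 kg) in truck 6; 11 kg remain.
Put P11 (159 kg) in truck 5; 115 kg remain.
Final trucks: [176,279] [449] [417] [457] [226,159] [298,191] [406] [425].

8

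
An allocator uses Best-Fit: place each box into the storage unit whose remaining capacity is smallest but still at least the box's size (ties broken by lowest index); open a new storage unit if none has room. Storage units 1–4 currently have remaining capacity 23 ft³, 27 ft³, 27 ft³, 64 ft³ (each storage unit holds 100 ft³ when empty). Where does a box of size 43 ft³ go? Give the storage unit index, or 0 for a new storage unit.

4

Storage units with room: storage unit 4 (64 ft³).
Tightest fit is storage unit 4 with 64 ft³ free.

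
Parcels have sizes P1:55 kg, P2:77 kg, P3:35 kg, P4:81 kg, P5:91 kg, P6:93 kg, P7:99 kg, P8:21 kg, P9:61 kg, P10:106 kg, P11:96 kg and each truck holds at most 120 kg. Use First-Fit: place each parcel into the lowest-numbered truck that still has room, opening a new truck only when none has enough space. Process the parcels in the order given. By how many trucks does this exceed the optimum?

1

First-Fit: [55,35,21] [77] [81] [91] [93] [99] [61] [106] [96] → 9 trucks.
8 parcels exceed 60 kg (half the capacity), and no two of those can share a truck, so at least 8 trucks are needed.
An optimal packing achieves that bound: [106] [99,21] [96] [93] [91] [81,35] [77] [61,55] → 8 trucks.
Excess: 9 − 8 = 1.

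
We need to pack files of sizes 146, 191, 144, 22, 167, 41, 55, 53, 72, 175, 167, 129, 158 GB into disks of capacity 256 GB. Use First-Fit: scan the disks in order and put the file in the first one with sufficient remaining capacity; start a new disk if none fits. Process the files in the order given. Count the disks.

8 disks

146 GB → disk 1 (remaining 110 GB)
191 GB → disk 2 (remaining 65 GB)
144 GB → disk 3 (remaining 112 GB)
22 GB → disk 1 (remaining 88 GB)
167 GB → disk 4 (remaining 89 GB)
41 GB → disk 1 (remaining 47 GB)
55 GB → disk 2 (remaining 10 GB)
53 GB → disk 3 (remaining 59 GB)
72 GB → disk 4 (remaining 17 GB)
175 GB → disk 5 (remaining 81 GB)
167 GB → disk 6 (remaining 89 GB)
129 GB → disk 7 (remaining 127 GB)
158 GB → disk 8 (remaining 98 GB)
Final disks: [146,22,41] [191,55] [144,53] [167,72] [175] [167] [129] [158].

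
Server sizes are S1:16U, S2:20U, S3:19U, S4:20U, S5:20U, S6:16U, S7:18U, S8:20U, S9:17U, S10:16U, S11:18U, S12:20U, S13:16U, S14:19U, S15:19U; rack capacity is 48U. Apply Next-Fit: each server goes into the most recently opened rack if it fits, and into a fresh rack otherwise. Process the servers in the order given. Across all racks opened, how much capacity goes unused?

110

Put S1 (16U) in rack 1; 32U remain.
Put S2 (20U) in rack 1; 12U remain.
Put S3 (19U) in rack 2; 29U remain.
Put S4 (20U) in rack 2; 9U remain.
Put S5 (20U) in rack 3; 28U remain.
Put S6 (16U) in rack 3; 12U remain.
Put S7 (18U) in rack 4; 30U remain.
Put S8 (20U) in rack 4; 10U remain.
Put S9 (17U) in rack 5; 31U remain.
Put S10 (16U) in rack 5; 15U remain.
Put S11 (18U) in rack 6; 30U remain.
Put S12 (20U) in rack 6; 10U remain.
Put S13 (16U) in rack 7; 32U remain.
Put S14 (19U) in rack 7; 13U remain.
Put S15 (19U) in rack 8; 29U remain.
8 racks × 48U = 384U; used 274U; unused 110U.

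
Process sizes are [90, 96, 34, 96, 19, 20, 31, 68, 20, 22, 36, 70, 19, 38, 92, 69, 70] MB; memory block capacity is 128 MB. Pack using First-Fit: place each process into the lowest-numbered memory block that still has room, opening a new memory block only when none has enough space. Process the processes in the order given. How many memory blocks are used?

8

Put 90 MB in memory block 1; 38 MB remain.
Put 96 MB in memory block 2; 32 MB remain.
Put 34 MB in memory block 1; 4 MB remain.
Put 96 MB in memory block 3; 32 MB remain.
Put 19 MB in memory block 2; 13 MB remain.
Put 20 MB in memory block 3; 12 MB remain.
Put 31 MB in memory block 4; 97 MB remain.
Put 68 MB in memory block 4; 29 MB remain.
Put 20 MB in memory block 4; 9 MB remain.
Put 22 MB in memory block 5; 106 MB remain.
Put 36 MB in memory block 5; 70 MB remain.
Put 70 MB in memory block 5; 0 MB remain.
Put 19 MB in memory block 6; 109 MB remain.
Put 38 MB in memory block 6; 71 MB remain.
Put 92 MB in memory block 7; 36 MB remain.
Put 69 MB in memory block 6; 2 MB remain.
Put 70 MB in memory block 8; 58 MB remain.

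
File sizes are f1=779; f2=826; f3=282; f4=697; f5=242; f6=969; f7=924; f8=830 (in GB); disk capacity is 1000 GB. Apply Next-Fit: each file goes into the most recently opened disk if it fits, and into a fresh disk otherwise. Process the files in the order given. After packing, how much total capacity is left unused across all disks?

1451

f1 (779 GB) → disk 1 (remaining 221 GB)
f2 (826 GB) → disk 2 (remaining 174 GB)
f3 (282 GB) → disk 3 (remaining 718 GB)
f4 (697 GB) → disk 3 (remaining 21 GB)
f5 (242 GB) → disk 4 (remaining 758 GB)
f6 (969 GB) → disk 5 (remaining 31 GB)
f7 (924 GB) → disk 6 (remaining 76 GB)
f8 (830 GB) → disk 7 (remaining 170 GB)
7 disks × 1000 GB = 7000 GB; used 5549 GB; unused 1451 GB.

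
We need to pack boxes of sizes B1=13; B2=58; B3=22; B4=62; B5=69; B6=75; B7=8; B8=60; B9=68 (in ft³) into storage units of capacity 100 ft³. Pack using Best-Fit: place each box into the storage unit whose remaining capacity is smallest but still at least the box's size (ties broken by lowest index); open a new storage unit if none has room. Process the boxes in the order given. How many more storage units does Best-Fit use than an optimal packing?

Best-Fit: [13,58,22] [62] [69] [75,8] [60] [68] → 6 storage units.
6 boxes exceed 50 ft³ (half the capacity), and no two of those can share a storage unit, so at least 6 storage units are needed.
So 6 is already optimal.

0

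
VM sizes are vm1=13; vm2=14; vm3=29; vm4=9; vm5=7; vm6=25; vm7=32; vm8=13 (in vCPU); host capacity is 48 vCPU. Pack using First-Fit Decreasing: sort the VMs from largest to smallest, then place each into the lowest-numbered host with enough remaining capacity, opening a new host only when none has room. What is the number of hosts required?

Sorted descending: 32, 29, 25, 14, 13, 13, 9, 7.
32 vCPU → host 1 (remaining 16 vCPU)
29 vCPU → host 2 (remaining 19 vCPU)
25 vCPU → host 3 (remaining 23 vCPU)
14 vCPU → host 1 (remaining 2 vCPU)
13 vCPU → host 2 (remaining 6 vCPU)
13 vCPU → host 3 (remaining 10 vCPU)
9 vCPU → host 3 (remaining 1 vCPU)
7 vCPU → host 4 (remaining 41 vCPU)
Final hosts: [32,14] [29,13] [25,13,9] [7].

4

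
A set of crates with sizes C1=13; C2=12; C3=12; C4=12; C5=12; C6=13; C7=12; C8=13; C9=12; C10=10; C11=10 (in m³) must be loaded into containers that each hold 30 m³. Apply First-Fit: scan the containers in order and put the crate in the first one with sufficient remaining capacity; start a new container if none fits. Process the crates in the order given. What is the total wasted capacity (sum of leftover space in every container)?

Put C1 (13 m³) in container 1; 17 m³ remain.
Put C2 (12 m³) in container 1; 5 m³ remain.
Put C3 (12 m³) in container 2; 18 m³ remain.
Put C4 (12 m³) in container 2; 6 m³ remain.
Put C5 (12 m³) in container 3; 18 m³ remain.
Put C6 (13 m³) in container 3; 5 m³ remain.
Put C7 (12 m³) in container 4; 18 m³ remain.
Put C8 (13 m³) in container 4; 5 m³ remain.
Put C9 (12 m³) in container 5; 18 m³ remain.
Put C10 (10 m³) in container 5; 8 m³ remain.
Put C11 (10 m³) in container 6; 20 m³ remain.
6 containers × 30 m³ = 180 m³; used 131 m³; unused 49 m³.

49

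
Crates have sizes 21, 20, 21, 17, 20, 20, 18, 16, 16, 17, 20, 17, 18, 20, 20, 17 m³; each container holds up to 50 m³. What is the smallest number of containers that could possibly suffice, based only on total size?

Total size = 21 + 20 + 21 + 17 + 20 + 20 + 18 + 16 + 16 + 17 + 20 + 17 + 18 + 20 + 20 + 17 = 298 m³.
⌈298 / 50⌉ = 6.

6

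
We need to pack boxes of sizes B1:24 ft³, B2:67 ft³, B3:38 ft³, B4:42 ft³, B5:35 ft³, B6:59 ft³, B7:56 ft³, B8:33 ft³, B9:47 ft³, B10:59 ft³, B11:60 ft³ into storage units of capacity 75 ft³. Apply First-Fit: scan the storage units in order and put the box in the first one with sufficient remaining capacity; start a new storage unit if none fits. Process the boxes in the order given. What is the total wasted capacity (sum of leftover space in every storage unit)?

155

storage unit 1: place B1 (24 ft³), 51 ft³ left
storage unit 2: place B2 (67 ft³), 8 ft³ left
storage unit 1: place B3 (38 ft³), 13 ft³ left
storage unit 3: place B4 (42 ft³), 33 ft³ left
storage unit 4: place B5 (35 ft³), 40 ft³ left
storage unit 5: place B6 (59 ft³), 16 ft³ left
storage unit 6: place B7 (56 ft³), 19 ft³ left
storage unit 3: place B8 (33 ft³), 0 ft³ left
storage unit 7: place B9 (47 ft³), 28 ft³ left
storage unit 8: place B10 (59 ft³), 16 ft³ left
storage unit 9: place B11 (60 ft³), 15 ft³ left
9 storage units × 75 ft³ = 675 ft³; used 520 ft³; unused 155 ft³.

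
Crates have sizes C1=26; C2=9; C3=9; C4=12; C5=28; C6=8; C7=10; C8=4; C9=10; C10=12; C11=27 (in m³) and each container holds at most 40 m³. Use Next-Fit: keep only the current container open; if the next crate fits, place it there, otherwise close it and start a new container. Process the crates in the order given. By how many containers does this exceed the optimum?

1

Next-Fit: [26,9] [9,12] [28,8] [10,4,10,12] [27] → 5 containers.
Total size 155 m³; any packing needs at least ⌈155/40⌉ = 4 containers.
An optimal packing achieves that bound: [28,12] [27,12] [26,10,4] [10,9,9,8] → 4 containers.
Excess: 5 − 4 = 1.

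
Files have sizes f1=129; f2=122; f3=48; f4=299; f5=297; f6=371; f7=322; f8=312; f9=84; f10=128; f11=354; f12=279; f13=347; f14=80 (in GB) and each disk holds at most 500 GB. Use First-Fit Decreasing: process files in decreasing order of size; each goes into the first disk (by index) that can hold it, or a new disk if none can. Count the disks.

Sorted descending: 371, 354, 347, 322, 312, 299, 297, 279, 129, 128, 122, 84, 80, 48.
371 GB → disk 1 (remaining 129 GB)
354 GB → disk 2 (remaining 146 GB)
347 GB → disk 3 (remaining 153 GB)
322 GB → disk 4 (remaining 178 GB)
312 GB → disk 5 (remaining 188 GB)
299 GB → disk 6 (remaining 201 GB)
297 GB → disk 7 (remaining 203 GB)
279 GB → disk 8 (remaining 221 GB)
129 GB → disk 1 (remaining 0 GB)
128 GB → disk 2 (remaining 18 GB)
122 GB → disk 3 (remaining 31 GB)
84 GB → disk 4 (remaining 94 GB)
80 GB → disk 4 (remaining 14 GB)
48 GB → disk 5 (remaining 140 GB)

8 disks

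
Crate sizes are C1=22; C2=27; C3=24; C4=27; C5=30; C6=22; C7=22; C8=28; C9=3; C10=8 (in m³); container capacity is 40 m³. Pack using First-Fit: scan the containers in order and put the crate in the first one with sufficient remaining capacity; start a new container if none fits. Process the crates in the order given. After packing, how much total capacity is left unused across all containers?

C1 (22 m³) → container 1 (remaining 18 m³)
C2 (27 m³) → container 2 (remaining 13 m³)
C3 (24 m³) → container 3 (remaining 16 m³)
C4 (27 m³) → container 4 (remaining 13 m³)
C5 (30 m³) → container 5 (remaining 10 m³)
C6 (22 m³) → container 6 (remaining 18 m³)
C7 (22 m³) → container 7 (remaining 18 m³)
C8 (28 m³) → container 8 (remaining 12 m³)
C9 (3 m³) → container 1 (remaining 15 m³)
C10 (8 m³) → container 1 (remaining 7 m³)
8 containers × 40 m³ = 320 m³; used 213 m³; unused 107 m³.

107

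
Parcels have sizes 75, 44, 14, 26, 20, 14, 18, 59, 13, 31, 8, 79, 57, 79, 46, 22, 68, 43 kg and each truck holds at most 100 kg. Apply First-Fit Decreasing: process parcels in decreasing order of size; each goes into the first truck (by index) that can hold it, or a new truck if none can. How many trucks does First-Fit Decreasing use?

8 trucks

Sorted descending: 79, 79, 75, 68, 59, 57, 46, 44, 43, 31, 26, 22, 20, 18, 14, 14, 13, 8.
Put 79 kg in truck 1; 21 kg remain.
Put 79 kg in truck 2; 21 kg remain.
Put 75 kg in truck 3; 25 kg remain.
Put 68 kg in truck 4; 32 kg remain.
Put 59 kg in truck 5; 41 kg remain.
Put 57 kg in truck 6; 43 kg remain.
Put 46 kg in truck 7; 54 kg remain.
Put 44 kg in truck 7; 10 kg remain.
Put 43 kg in truck 6; 0 kg remain.
Put 31 kg in truck 4; 1 kg remain.
Put 26 kg in truck 5; 15 kg remain.
Put 22 kg in truck 3; 3 kg remain.
Put 20 kg in truck 1; 1 kg remain.
Put 18 kg in truck 2; 3 kg remain.
Put 14 kg in truck 5; 1 kg remain.
Put 14 kg in truck 8; 86 kg remain.
Put 13 kg in truck 8; 73 kg remain.
Put 8 kg in truck 7; 2 kg remain.
Final trucks: [79,20] [79,18] [75,22] [68,31] [59,26,14] [57,43] [46,44,8] [14,13].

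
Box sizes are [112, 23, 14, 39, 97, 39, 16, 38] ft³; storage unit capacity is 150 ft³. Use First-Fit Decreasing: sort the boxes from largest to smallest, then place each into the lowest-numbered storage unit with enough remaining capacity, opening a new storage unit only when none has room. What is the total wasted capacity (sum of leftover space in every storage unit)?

Sorted descending: 112, 97, 39, 39, 38, 23, 16, 14.
112 ft³ → storage unit 1 (remaining 38 ft³)
97 ft³ → storage unit 2 (remaining 53 ft³)
39 ft³ → storage unit 2 (remaining 14 ft³)
39 ft³ → storage unit 3 (remaining 111 ft³)
38 ft³ → storage unit 1 (remaining 0 ft³)
23 ft³ → storage unit 3 (remaining 88 ft³)
16 ft³ → storage unit 3 (remaining 72 ft³)
14 ft³ → storage unit 2 (remaining 0 ft³)
3 storage units × 150 ft³ = 450 ft³; used 378 ft³; unused 72 ft³.

72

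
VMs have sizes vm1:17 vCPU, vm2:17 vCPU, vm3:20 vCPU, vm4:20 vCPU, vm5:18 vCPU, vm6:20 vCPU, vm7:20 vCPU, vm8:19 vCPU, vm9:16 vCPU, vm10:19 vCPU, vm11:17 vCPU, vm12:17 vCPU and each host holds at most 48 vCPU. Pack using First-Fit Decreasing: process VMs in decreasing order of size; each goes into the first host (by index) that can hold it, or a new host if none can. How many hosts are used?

Sorted descending: 20, 20, 20, 20, 19, 19, 18, 17, 17, 17, 17, 16.
host 1: place 20 vCPU, 28 vCPU left
host 1: place 20 vCPU, 8 vCPU left
host 2: place 20 vCPU, 28 vCPU left
host 2: place 20 vCPU, 8 vCPU left
host 3: place 19 vCPU, 29 vCPU left
host 3: place 19 vCPU, 10 vCPU left
host 4: place 18 vCPU, 30 vCPU left
host 4: place 17 vCPU, 13 vCPU left
host 5: place 17 vCPU, 31 vCPU left
host 5: place 17 vCPU, 14 vCPU left
host 6: place 17 vCPU, 31 vCPU left
host 6: place 16 vCPU, 15 vCPU left
Final hosts: [20,20] [20,20] [19,19] [18,17] [17,17] [17,16].

6 hosts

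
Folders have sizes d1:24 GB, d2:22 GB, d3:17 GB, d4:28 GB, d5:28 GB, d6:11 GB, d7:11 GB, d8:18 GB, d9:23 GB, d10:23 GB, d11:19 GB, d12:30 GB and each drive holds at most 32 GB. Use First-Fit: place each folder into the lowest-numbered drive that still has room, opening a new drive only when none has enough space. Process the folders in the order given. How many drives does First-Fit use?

10

drive 1: place d1 (24 GB), 8 GB left
drive 2: place d2 (22 GB), 10 GB left
drive 3: place d3 (17 GB), 15 GB left
drive 4: place d4 (28 GB), 4 GB left
drive 5: place d5 (28 GB), 4 GB left
drive 3: place d6 (11 GB), 4 GB left
drive 6: place d7 (11 GB), 21 GB left
drive 6: place d8 (18 GB), 3 GB left
drive 7: place d9 (23 GB), 9 GB left
drive 8: place d10 (23 GB), 9 GB left
drive 9: place d11 (19 GB), 13 GB left
drive 10: place d12 (30 GB), 2 GB left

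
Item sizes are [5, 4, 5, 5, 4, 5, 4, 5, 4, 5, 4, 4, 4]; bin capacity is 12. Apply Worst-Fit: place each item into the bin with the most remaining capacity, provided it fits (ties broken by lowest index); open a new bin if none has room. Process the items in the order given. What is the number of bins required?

6

bin 1: place 5, 7 left
bin 1: place 4, 3 left
bin 2: place 5, 7 left
bin 2: place 5, 2 left
bin 3: place 4, 8 left
bin 3: place 5, 3 left
bin 4: place 4, 8 left
bin 4: place 5, 3 left
bin 5: place 4, 8 left
bin 5: place 5, 3 left
bin 6: place 4, 8 left
bin 6: place 4, 4 left
bin 6: place 4, 0 left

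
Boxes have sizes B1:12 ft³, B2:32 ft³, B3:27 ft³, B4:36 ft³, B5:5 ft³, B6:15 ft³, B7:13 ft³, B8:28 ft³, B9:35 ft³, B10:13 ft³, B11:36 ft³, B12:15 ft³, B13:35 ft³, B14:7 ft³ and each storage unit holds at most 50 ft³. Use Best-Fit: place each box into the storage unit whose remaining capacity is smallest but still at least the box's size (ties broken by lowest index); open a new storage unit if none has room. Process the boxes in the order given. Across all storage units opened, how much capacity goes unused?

41

Put B1 (12 ft³) in storage unit 1; 38 ft³ remain.
Put B2 (32 ft³) in storage unit 1; 6 ft³ remain.
Put B3 (27 ft³) in storage unit 2; 23 ft³ remain.
Put B4 (36 ft³) in storage unit 3; 14 ft³ remain.
Put B5 (5 ft³) in storage unit 1; 1 ft³ remain.
Put B6 (15 ft³) in storage unit 2; 8 ft³ remain.
Put B7 (13 ft³) in storage unit 3; 1 ft³ remain.
Put B8 (28 ft³) in storage unit 4; 22 ft³ remain.
Put B9 (35 ft³) in storage unit 5; 15 ft³ remain.
Put B10 (13 ft³) in storage unit 5; 2 ft³ remain.
Put B11 (36 ft³) in storage unit 6; 14 ft³ remain.
Put B12 (15 ft³) in storage unit 4; 7 ft³ remain.
Put B13 (35 ft³) in storage unit 7; 15 ft³ remain.
Put B14 (7 ft³) in storage unit 4; 0 ft³ remain.
7 storage units × 50 ft³ = 350 ft³; used 309 ft³; unused 41 ft³.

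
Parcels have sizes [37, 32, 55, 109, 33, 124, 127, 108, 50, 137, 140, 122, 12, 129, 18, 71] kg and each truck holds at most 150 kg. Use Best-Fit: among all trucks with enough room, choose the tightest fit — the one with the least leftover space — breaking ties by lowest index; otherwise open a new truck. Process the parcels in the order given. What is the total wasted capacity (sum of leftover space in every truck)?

196

truck 1: place 37 kg, 113 kg left
truck 1: place 32 kg, 81 kg left
truck 1: place 55 kg, 26 kg left
truck 2: place 109 kg, 41 kg left
truck 2: place 33 kg, 8 kg left
truck 3: place 124 kg, 26 kg left
truck 4: place 127 kg, 23 kg left
truck 5: place 108 kg, 42 kg left
truck 6: place 50 kg, 100 kg left
truck 7: place 137 kg, 13 kg left
truck 8: place 140 kg, 10 kg left
truck 9: place 122 kg, 28 kg left
truck 7: place 12 kg, 1 kg left
truck 10: place 129 kg, 21 kg left
truck 10: place 18 kg, 3 kg left
truck 6: place 71 kg, 29 kg left
10 trucks × 150 kg = 1500 kg; used 1304 kg; unused 196 kg.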